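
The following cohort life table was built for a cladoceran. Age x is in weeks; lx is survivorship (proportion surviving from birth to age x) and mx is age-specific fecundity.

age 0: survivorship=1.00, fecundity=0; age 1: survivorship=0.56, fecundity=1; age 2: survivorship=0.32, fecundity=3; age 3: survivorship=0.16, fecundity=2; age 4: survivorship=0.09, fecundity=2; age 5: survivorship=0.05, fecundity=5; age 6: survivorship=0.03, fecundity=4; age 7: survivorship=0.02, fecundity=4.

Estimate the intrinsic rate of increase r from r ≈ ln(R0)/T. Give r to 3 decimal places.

R0 = Σ lx·mx = 0 + 0.56 + 0.96 + 0.32 + 0.18 + 0.25 + 0.12 + 0.08 = 2.47
Σ x·lx·mx = 6.69; T = 6.69/2.47 = 2.7085…
r ≈ ln(R0)/T = ln(2.47)/2.7085… = 0.33384… → 0.334

0.334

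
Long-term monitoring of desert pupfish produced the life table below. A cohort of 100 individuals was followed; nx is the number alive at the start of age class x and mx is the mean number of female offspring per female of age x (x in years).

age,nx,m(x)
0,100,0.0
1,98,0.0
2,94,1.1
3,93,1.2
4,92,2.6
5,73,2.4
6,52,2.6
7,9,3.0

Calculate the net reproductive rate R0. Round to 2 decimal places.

lx = nx/n0 = nx/100: 1, 0.98, 0.94, 0.93, 0.92, 0.73, 0.52, 0.09
lx·mx by age: 0, 0, 1.034, 1.116, 2.392, 1.752, 1.352, 0.27
R0 = Σ lx·mx = 7.916 → 7.92

7.92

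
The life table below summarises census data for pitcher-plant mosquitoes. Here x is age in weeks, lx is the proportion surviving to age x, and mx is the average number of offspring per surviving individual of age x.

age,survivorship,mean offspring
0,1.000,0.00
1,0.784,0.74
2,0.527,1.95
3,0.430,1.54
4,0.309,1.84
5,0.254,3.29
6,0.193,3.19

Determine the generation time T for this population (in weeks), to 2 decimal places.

3.44

lx·mx: 0, 0.58016, 1.02765, 0.6622, 0.56856, 0.83566, 0.61567 → R0 = 4.2899
x·lx·mx: 0, 0.58016, 2.0553, 1.9866, 2.27424, 4.1783, 3.69402 → Σ = 14.76862
T = 14.76862 / 4.2899 = 3.442649… → 3.44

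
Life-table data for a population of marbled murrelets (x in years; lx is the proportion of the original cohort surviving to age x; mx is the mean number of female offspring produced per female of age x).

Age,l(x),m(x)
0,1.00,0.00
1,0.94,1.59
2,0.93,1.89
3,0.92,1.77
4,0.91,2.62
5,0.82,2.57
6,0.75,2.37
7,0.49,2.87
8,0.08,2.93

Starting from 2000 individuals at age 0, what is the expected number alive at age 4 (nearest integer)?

Expected survivors = N0 · l_4 = 2000 × 0.91 = 1820 → 1820

1820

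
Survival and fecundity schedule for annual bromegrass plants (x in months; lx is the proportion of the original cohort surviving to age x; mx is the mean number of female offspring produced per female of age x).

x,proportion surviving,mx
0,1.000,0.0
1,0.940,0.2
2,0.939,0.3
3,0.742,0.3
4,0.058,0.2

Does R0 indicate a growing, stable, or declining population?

declining

R0 = Σ lx·mx = 0 + 0.188 + 0.2817 + 0.2226 + 0.0116 = 0.7039
R0 < 1, so the population is declining.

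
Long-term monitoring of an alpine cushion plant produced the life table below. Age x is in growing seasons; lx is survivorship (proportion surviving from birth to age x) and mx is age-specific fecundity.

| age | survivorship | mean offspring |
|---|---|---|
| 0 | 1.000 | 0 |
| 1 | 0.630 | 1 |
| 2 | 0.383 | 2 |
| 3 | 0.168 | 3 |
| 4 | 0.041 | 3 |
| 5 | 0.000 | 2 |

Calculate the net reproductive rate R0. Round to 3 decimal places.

2.023

lx·mx by age: 0, 0.63, 0.766, 0.504, 0.123, 0
R0 = Σ lx·mx = 2.023 → 2.023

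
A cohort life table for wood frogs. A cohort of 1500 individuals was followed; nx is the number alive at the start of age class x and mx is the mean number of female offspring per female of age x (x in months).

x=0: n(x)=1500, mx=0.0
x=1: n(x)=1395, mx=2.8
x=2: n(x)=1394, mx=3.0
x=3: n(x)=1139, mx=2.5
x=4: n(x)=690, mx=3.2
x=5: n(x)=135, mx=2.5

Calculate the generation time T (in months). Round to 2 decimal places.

2.32

lx = nx/n0 = nx/1500: 1, 0.93, 0.92933…, 0.75933…, 0.46, 0.09
lx·mx: 0, 2.604, 2.788…, 1.898333…, 1.472, 0.225 → R0 = 8.987333…
x·lx·mx: 0, 2.604, 5.576…, 5.695…, 5.888, 1.125 → Σ = 20.888…
T = 20.888… / 8.987333… = 2.32416… → 2.32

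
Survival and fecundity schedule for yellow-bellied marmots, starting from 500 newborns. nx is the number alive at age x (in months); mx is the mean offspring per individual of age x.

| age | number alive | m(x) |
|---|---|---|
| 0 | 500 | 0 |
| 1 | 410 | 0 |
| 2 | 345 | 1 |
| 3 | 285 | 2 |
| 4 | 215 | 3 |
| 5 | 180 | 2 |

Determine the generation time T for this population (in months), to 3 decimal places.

lx = nx/n0 = nx/500: 1, 0.82, 0.69, 0.57, 0.43, 0.36
lx·mx: 0, 0, 0.69, 1.14, 1.29, 0.72 → R0 = 3.84
x·lx·mx: 0, 0, 1.38, 3.42, 5.16, 3.6 → Σ = 13.56
T = 13.56 / 3.84 = 3.53125 → 3.531

3.531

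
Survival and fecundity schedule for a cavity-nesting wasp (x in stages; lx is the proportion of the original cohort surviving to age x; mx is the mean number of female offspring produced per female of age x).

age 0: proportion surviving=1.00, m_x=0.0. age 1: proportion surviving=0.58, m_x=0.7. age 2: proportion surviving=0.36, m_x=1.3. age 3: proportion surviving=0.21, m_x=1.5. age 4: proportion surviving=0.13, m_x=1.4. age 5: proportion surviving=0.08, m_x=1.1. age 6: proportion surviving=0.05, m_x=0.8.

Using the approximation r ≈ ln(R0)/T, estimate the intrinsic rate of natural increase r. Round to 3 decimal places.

R0 = Σ lx·mx = 0 + 0.406 + 0.468 + 0.315 + 0.182 + 0.088 + 0.04 = 1.499
Σ x·lx·mx = 3.695; T = 3.695/1.499 = 2.46498…
r ≈ ln(R0)/T = ln(1.499)/2.46498… = 0.16422… → 0.164

0.164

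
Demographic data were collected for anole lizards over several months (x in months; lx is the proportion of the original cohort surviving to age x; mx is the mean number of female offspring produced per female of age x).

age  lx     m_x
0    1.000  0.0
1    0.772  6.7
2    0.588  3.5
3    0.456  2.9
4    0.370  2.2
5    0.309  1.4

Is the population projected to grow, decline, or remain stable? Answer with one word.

R0 = Σ lx·mx = 0 + 5.1724 + 2.058 + 1.3224 + 0.814 + 0.4326 = 9.7994
R0 > 1, so the population is growing.

growing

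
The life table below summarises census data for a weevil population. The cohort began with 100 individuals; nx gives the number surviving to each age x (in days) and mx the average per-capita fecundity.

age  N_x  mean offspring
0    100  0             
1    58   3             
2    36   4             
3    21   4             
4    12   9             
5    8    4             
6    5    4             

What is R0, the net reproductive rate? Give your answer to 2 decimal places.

lx = nx/n0 = nx/100: 1, 0.58, 0.36, 0.21, 0.12, 0.08, 0.05
lx·mx by age: 0, 1.74, 1.44, 0.84, 1.08, 0.32, 0.2
R0 = Σ lx·mx = 5.62 → 5.62

5.62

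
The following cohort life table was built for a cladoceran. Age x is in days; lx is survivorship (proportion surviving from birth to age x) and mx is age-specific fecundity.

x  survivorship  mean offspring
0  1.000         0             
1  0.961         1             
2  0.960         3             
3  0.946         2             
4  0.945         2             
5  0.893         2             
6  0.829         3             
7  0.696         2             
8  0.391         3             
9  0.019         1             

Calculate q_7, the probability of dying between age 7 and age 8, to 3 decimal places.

q_7 = (l_7 − l_8) / l_7 = (0.696 − 0.391) / 0.696
     = 0.305 / 0.696 = 0.438218… → 0.438

0.438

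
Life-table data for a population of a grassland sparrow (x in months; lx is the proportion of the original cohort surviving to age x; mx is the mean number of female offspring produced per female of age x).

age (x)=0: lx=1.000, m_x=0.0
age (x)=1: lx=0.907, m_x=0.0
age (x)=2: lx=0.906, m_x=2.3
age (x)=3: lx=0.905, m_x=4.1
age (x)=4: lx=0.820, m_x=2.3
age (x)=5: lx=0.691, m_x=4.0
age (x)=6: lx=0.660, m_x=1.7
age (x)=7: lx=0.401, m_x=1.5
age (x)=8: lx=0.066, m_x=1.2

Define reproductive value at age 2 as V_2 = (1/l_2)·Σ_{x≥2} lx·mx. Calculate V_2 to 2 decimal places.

lx·mx for x ≥ 2: 2.0838, 3.7105, 1.886, 2.764, 1.122, 0.6015, 0.0792 → sum = 12.247
V_2 = 12.247 / l_2 = 12.247 / 0.906 = 13.51766… → 13.52

13.52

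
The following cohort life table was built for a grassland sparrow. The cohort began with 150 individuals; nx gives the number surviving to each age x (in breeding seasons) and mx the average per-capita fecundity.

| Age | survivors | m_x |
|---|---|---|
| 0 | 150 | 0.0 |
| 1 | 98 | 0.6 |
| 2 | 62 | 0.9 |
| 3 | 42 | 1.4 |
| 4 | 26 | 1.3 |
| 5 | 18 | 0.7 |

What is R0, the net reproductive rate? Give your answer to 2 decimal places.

lx = nx/n0 = nx/150: 1, 0.65333…, 0.41333…, 0.28, 0.17333…, 0.12
lx·mx by age: 0, 0.392…, 0.372…, 0.392, 0.225333…, 0.084
R0 = Σ lx·mx = 1.465333… → 1.47

1.47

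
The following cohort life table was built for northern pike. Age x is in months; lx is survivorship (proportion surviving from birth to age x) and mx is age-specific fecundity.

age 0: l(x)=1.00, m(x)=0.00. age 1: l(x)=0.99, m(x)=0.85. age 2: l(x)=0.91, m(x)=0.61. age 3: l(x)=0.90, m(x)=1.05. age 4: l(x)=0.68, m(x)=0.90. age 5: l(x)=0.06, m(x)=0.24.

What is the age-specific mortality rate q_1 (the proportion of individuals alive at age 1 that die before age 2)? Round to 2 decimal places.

q_1 = (l_1 − l_2) / l_1 = (0.99 − 0.91) / 0.99
     = 0.08 / 0.99 = 0.080808… → 0.08

0.08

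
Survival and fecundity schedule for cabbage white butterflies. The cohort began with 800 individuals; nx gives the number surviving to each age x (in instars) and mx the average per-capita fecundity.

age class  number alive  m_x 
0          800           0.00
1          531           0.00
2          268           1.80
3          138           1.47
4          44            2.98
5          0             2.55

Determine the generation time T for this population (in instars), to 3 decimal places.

2.570

lx = nx/n0 = nx/800: 1, 0.66375, 0.335, 0.1725, 0.055, 0
lx·mx: 0, 0, 0.603, 0.253575, 0.1639, 0 → R0 = 1.020475…
x·lx·mx: 0, 0, 1.206, 0.760725, 0.6556, 0 → Σ = 2.622325…
T = 2.622325… / 1.020475… = 2.56971… → 2.570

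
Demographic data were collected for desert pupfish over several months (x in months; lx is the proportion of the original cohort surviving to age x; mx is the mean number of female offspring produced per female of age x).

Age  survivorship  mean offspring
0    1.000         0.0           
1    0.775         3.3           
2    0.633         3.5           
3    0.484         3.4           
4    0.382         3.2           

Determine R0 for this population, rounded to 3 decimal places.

7.641

lx·mx by age: 0, 2.5575, 2.2155, 1.6456, 1.2224
R0 = Σ lx·mx = 7.641 → 7.641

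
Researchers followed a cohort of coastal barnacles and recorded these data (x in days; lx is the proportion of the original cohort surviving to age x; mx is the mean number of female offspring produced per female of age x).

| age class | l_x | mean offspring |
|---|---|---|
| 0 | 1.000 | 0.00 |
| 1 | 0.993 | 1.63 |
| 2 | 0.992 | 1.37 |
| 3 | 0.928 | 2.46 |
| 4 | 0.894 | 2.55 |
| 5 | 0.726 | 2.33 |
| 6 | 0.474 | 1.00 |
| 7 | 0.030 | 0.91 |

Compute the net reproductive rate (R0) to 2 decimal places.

9.73

lx·mx by age: 0, 1.61859, 1.35904, 2.28288, 2.2797, 1.69158, 0.474, 0.0273
R0 = Σ lx·mx = 9.73309 → 9.73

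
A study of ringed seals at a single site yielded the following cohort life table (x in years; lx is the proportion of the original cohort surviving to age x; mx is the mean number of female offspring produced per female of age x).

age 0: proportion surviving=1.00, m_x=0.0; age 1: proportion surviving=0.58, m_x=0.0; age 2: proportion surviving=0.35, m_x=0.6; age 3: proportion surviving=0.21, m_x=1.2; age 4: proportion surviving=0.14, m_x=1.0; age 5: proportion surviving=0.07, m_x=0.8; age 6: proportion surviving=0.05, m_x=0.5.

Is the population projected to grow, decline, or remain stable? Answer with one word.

declining

R0 = Σ lx·mx = 0 + 0 + 0.21 + 0.252 + 0.14 + 0.056 + 0.025 = 0.683
R0 < 1, so the population is declining.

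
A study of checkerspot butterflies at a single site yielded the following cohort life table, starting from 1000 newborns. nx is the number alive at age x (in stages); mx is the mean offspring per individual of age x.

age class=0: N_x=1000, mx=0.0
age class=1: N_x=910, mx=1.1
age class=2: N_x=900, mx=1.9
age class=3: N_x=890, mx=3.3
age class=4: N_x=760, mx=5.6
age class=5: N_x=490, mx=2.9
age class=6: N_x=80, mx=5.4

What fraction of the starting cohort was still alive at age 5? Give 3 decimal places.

l_5 = n_5/n_0 = 490/1000 = 0.49 → 0.490

0.490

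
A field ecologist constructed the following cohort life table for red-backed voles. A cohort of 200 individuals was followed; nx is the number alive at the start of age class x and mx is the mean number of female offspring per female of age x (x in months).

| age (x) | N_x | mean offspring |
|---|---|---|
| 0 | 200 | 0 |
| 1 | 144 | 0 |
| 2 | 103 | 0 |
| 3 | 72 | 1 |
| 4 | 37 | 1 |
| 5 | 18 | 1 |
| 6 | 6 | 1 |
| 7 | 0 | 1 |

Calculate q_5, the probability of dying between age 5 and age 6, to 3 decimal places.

lx = nx/n0 = nx/200: 1, 0.72, 0.515, 0.36, 0.185, 0.09, 0.03, 0
q_5 = (l_5 − l_6) / l_5 = (0.09 − 0.03) / 0.09
     = 0.06 / 0.09 = 0.666667… → 0.667

0.667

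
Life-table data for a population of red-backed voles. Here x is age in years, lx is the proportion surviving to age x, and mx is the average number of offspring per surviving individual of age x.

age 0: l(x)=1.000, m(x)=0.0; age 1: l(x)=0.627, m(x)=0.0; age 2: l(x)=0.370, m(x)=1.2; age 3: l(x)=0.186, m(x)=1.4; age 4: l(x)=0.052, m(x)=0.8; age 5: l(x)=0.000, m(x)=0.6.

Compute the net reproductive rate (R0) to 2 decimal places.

0.75

lx·mx by age: 0, 0, 0.444, 0.2604, 0.0416, 0
R0 = Σ lx·mx = 0.746 → 0.75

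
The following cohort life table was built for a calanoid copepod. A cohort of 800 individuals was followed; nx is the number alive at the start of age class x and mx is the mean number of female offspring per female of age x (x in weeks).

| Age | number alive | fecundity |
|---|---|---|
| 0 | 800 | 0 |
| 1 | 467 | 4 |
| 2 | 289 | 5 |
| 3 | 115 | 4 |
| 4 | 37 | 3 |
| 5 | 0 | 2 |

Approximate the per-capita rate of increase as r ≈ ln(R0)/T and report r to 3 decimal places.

0.932

lx = nx/n0 = nx/800: 1, 0.58375, 0.36125, 0.14375, 0.04625, 0
R0 = Σ lx·mx = 0 + 2.335 + 1.80625 + 0.575 + 0.13875 + 0 = 4.855
Σ x·lx·mx = 8.2275; T = 8.2275/4.855 = 1.69464…
r ≈ ln(R0)/T = ln(4.855)/1.69464… = 0.93235… → 0.932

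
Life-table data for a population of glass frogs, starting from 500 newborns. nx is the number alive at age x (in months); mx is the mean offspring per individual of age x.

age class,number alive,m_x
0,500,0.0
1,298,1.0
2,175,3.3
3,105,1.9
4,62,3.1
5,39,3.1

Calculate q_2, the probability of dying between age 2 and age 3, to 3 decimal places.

0.400

lx = nx/n0 = nx/500: 1, 0.596, 0.35, 0.21, 0.124, 0.078
q_2 = (l_2 − l_3) / l_2 = (0.35 − 0.21) / 0.35
     = 0.14 / 0.35 = 0.4 → 0.400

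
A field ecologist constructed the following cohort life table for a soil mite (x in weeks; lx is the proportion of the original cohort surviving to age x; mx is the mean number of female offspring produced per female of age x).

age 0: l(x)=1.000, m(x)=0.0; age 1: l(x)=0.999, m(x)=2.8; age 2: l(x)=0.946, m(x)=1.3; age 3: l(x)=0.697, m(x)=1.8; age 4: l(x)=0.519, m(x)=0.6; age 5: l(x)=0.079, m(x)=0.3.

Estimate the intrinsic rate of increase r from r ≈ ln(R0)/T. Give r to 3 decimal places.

R0 = Σ lx·mx = 0 + 2.7972 + 1.2298 + 1.2546 + 0.3114 + 0.0237 = 5.6167
Σ x·lx·mx = 10.3847; T = 10.3847/5.6167 = 1.8489…
r ≈ ln(R0)/T = ln(5.6167)/1.8489… = 0.93339… → 0.933

0.933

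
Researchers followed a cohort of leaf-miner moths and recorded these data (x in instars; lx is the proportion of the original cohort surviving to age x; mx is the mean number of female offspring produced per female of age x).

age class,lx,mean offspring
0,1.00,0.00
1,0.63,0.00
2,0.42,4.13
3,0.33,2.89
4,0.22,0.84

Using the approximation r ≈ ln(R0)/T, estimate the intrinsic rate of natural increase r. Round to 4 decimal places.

R0 = Σ lx·mx = 0 + 0 + 1.7346 + 0.9537 + 0.1848 = 2.8731
Σ x·lx·mx = 7.0695; T = 7.0695/2.8731 = 2.46058…
r ≈ ln(R0)/T = ln(2.8731)/2.46058… = 0.428919… → 0.4289

0.4289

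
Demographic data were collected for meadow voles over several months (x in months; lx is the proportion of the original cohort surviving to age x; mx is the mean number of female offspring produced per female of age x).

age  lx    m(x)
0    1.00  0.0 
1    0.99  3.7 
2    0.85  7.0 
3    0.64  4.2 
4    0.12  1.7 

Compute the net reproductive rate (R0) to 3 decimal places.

12.505

lx·mx by age: 0, 3.663, 5.95, 2.688, 0.204
R0 = Σ lx·mx = 12.505 → 12.505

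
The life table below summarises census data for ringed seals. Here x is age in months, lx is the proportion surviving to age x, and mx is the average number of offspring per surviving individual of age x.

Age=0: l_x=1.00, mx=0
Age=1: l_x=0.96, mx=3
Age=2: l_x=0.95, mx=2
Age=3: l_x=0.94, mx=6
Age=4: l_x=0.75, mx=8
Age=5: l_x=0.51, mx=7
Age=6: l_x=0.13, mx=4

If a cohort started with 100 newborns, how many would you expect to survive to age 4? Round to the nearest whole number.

75

Expected survivors = N0 · l_4 = 100 × 0.75 = 75 → 75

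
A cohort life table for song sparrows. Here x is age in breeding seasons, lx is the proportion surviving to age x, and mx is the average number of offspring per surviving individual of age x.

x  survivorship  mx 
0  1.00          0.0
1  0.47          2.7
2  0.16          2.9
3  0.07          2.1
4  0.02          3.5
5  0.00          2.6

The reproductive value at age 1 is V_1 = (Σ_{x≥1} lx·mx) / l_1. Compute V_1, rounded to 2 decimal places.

lx·mx for x ≥ 1: 1.269, 0.464, 0.147, 0.07, 0 → sum = 1.95
V_1 = 1.95 / l_1 = 1.95 / 0.47 = 4.148936… → 4.15

4.15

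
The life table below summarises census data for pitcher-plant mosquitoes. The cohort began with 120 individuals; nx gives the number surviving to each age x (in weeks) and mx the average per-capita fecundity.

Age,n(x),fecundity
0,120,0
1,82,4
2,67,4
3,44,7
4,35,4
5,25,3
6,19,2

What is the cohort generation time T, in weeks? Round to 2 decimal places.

lx = nx/n0 = nx/120: 1, 0.68333…, 0.55833…, 0.36667…, 0.29167…, 0.20833…, 0.15833…
lx·mx: 0, 2.733333…, 2.233333…, 2.566667…, 1.166667…, 0.625…, 0.316667… → R0 = 9.641667…
x·lx·mx: 0, 2.733333…, 4.466667…, 7.7…, 4.666667…, 3.125…, 1.9… → Σ = 24.591667…
T = 24.591667… / 9.641667… = 2.550562… → 2.55

2.55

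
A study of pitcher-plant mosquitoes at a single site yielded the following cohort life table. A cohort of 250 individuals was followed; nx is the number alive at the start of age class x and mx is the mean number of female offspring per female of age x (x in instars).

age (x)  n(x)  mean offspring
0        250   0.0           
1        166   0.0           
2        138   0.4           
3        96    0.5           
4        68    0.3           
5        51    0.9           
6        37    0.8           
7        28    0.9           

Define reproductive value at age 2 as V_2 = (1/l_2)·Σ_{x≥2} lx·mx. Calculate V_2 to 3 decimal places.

1.625

lx = nx/n0 = nx/250: 1, 0.664, 0.552, 0.384, 0.272, 0.204, 0.148, 0.112
lx·mx for x ≥ 2: 0.2208, 0.192, 0.0816, 0.1836, 0.1184, 0.1008 → sum = 0.8972
V_2 = 0.8972 / l_2 = 0.8972 / 0.552 = 1.625362… → 1.625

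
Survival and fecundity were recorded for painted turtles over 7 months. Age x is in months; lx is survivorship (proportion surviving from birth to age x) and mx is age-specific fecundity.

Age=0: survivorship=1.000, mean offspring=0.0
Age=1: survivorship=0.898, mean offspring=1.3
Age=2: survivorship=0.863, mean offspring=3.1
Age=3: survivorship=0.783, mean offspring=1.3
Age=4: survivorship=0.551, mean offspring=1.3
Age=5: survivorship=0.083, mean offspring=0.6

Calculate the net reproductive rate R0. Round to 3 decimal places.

5.627

lx·mx by age: 0, 1.1674, 2.6753, 1.0179, 0.7163, 0.0498
R0 = Σ lx·mx = 5.6267 → 5.627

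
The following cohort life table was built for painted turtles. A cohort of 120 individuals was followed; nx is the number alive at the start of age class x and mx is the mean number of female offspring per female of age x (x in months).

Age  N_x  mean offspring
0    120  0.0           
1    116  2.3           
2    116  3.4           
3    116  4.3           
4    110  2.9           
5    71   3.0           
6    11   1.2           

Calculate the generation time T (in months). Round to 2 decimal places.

2.92

lx = nx/n0 = nx/120: 1, 0.96667…, 0.96667…, 0.96667…, 0.91667…, 0.59167…, 0.09167…
lx·mx: 0, 2.223333…, 3.286667…, 4.156667…, 2.658333…, 1.775…, 0.11… → R0 = 14.21…
x·lx·mx: 0, 2.223333…, 6.573333…, 12.47…, 10.633333…, 8.875…, 0.66… → Σ = 41.435…
T = 41.435… / 14.21… = 2.915904… → 2.92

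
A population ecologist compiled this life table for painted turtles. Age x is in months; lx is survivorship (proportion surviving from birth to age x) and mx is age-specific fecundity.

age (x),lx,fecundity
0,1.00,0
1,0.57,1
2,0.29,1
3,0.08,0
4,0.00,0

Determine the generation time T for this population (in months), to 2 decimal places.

lx·mx: 0, 0.57, 0.29, 0, 0 → R0 = 0.86
x·lx·mx: 0, 0.57, 0.58, 0, 0 → Σ = 1.15
T = 1.15 / 0.86 = 1.337209… → 1.34

1.34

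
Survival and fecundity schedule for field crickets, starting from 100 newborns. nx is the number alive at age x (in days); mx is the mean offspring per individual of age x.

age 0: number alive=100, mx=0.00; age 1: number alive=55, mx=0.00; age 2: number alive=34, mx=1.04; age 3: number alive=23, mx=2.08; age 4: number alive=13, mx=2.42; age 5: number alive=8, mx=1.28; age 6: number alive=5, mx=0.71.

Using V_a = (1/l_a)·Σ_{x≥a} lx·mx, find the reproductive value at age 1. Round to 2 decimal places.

2.34

lx = nx/n0 = nx/100: 1, 0.55, 0.34, 0.23, 0.13, 0.08, 0.05
lx·mx for x ≥ 1: 0, 0.3536, 0.4784, 0.3146, 0.1024, 0.0355 → sum = 1.2845
V_1 = 1.2845 / l_1 = 1.2845 / 0.55 = 2.335455… → 2.34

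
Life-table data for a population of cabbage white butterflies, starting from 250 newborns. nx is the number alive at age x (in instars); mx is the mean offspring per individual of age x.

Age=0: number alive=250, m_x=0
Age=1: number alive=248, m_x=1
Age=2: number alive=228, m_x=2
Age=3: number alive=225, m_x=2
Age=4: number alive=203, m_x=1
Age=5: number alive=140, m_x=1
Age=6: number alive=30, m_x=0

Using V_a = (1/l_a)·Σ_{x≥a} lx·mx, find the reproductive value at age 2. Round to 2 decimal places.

lx = nx/n0 = nx/250: 1, 0.992, 0.912, 0.9, 0.812, 0.56, 0.12
lx·mx for x ≥ 2: 1.824, 1.8, 0.812, 0.56, 0 → sum = 4.996
V_2 = 4.996 / l_2 = 4.996 / 0.912 = 5.47807… → 5.48

5.48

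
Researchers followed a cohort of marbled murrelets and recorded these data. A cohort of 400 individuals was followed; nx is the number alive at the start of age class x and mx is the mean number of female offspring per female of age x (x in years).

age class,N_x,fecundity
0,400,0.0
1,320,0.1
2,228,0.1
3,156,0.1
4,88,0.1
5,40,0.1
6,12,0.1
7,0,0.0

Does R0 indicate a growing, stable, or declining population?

lx = nx/n0 = nx/400: 1, 0.8, 0.57, 0.39, 0.22, 0.1, 0.03, 0
R0 = Σ lx·mx = 0 + 0.08 + 0.057 + 0.039 + 0.022 + 0.01 + 0.003 + 0 = 0.211
R0 < 1, so the population is declining.

declining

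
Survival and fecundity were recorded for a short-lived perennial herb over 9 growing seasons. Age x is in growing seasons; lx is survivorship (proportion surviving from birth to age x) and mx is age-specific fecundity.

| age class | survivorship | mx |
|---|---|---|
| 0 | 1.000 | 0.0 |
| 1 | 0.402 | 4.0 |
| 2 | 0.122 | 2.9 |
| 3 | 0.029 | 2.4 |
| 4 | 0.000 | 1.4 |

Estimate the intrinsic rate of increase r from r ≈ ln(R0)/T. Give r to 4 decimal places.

0.5703

R0 = Σ lx·mx = 0 + 1.608 + 0.3538 + 0.0696 + 0 = 2.0314
Σ x·lx·mx = 2.5244; T = 2.5244/2.0314 = 1.24269…
r ≈ ln(R0)/T = ln(2.0314)/1.24269… = 0.570315… → 0.5703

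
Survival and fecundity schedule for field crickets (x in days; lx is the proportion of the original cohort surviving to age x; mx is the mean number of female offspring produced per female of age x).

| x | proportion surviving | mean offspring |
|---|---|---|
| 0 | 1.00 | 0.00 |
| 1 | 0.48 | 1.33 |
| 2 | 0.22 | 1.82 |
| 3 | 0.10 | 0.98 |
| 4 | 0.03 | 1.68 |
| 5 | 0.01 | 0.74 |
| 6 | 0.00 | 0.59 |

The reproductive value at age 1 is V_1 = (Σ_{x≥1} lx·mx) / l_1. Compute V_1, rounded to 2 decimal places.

lx·mx for x ≥ 1: 0.6384, 0.4004, 0.098, 0.0504, 0.0074, 0 → sum = 1.1946
V_1 = 1.1946 / l_1 = 1.1946 / 0.48 = 2.48875 → 2.49

2.49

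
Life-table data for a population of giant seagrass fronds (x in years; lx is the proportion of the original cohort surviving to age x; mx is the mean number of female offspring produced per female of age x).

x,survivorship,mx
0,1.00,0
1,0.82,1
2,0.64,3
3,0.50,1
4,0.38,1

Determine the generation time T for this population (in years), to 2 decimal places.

lx·mx: 0, 0.82, 1.92, 0.5, 0.38 → R0 = 3.62
x·lx·mx: 0, 0.82, 3.84, 1.5, 1.52 → Σ = 7.68
T = 7.68 / 3.62 = 2.121547… → 2.12

2.12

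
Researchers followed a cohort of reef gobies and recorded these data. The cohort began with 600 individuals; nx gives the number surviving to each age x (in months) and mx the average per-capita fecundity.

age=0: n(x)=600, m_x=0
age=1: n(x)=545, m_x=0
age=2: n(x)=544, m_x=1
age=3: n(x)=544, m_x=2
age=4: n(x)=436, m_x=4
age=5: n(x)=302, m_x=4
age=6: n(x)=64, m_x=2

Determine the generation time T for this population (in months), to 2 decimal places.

3.85

lx = nx/n0 = nx/600: 1, 0.90833…, 0.90667…, 0.90667…, 0.72667…, 0.50333…, 0.10667…
lx·mx: 0, 0, 0.906667…, 1.813333…, 2.906667…, 2.013333…, 0.213333… → R0 = 7.853333…
x·lx·mx: 0, 0, 1.813333…, 5.44…, 11.626667…, 10.066667…, 1.28… → Σ = 30.226667…
T = 30.226667… / 7.853333… = 3.848896… → 3.85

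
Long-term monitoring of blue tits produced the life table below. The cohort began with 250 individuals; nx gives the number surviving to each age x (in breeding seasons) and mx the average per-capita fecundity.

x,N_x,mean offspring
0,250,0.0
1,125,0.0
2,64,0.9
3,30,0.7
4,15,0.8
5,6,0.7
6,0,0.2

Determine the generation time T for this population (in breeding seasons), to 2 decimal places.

lx = nx/n0 = nx/250: 1, 0.5, 0.256, 0.12, 0.06, 0.024, 0
lx·mx: 0, 0, 0.2304, 0.084, 0.048, 0.0168, 0 → R0 = 0.3792
x·lx·mx: 0, 0, 0.4608, 0.252, 0.192, 0.084, 0 → Σ = 0.9888
T = 0.9888 / 0.3792 = 2.607595… → 2.61

2.61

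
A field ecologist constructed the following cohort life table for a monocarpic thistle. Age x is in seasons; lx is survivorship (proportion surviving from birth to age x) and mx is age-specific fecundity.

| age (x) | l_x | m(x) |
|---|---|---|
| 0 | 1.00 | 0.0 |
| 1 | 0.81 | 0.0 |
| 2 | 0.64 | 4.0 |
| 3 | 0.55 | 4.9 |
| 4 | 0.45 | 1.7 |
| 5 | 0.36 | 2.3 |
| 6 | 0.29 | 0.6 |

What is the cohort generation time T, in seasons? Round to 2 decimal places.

lx·mx: 0, 0, 2.56, 2.695, 0.765, 0.828, 0.174 → R0 = 7.022
x·lx·mx: 0, 0, 5.12, 8.085, 3.06, 4.14, 1.044 → Σ = 21.449
T = 21.449 / 7.022 = 3.054543… → 3.05

3.05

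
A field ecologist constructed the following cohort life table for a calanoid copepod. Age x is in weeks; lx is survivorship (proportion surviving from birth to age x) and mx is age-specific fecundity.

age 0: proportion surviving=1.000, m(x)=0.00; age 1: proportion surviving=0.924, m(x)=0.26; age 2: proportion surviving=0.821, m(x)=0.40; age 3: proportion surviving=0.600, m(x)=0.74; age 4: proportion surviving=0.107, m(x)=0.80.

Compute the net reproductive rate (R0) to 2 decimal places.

1.10

lx·mx by age: 0, 0.24024, 0.3284, 0.444, 0.0856
R0 = Σ lx·mx = 1.09824 → 1.10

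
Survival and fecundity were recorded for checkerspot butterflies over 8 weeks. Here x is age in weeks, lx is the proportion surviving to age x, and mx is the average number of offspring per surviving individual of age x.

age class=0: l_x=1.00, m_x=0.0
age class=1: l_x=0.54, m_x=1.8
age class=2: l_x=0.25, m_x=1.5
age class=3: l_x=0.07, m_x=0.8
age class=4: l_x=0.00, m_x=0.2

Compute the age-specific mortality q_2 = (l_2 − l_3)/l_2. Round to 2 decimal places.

0.72

q_2 = (l_2 − l_3) / l_2 = (0.25 − 0.07) / 0.25
     = 0.18 / 0.25 = 0.72 → 0.72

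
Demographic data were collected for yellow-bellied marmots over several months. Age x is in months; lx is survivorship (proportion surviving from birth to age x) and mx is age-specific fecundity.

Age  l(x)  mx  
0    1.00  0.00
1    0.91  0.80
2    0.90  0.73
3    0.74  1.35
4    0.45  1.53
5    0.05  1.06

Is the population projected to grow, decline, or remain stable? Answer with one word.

R0 = Σ lx·mx = 0 + 0.728 + 0.657 + 0.999 + 0.6885 + 0.053 = 3.1255
R0 > 1, so the population is growing.

growing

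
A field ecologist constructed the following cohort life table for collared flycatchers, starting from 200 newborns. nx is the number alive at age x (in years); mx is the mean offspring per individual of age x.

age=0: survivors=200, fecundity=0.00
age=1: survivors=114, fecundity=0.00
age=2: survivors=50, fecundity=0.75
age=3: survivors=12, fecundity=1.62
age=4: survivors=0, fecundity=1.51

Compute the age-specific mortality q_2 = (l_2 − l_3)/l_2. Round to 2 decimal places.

lx = nx/n0 = nx/200: 1, 0.57, 0.25, 0.06, 0
q_2 = (l_2 − l_3) / l_2 = (0.25 − 0.06) / 0.25
     = 0.19 / 0.25 = 0.76 → 0.76

0.76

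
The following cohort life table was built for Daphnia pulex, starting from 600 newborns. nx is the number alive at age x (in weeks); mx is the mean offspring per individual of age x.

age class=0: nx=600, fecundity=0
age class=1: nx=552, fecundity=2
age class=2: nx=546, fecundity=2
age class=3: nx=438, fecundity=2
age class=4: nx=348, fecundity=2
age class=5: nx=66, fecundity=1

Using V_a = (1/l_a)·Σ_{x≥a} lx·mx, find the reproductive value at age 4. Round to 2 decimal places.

lx = nx/n0 = nx/600: 1, 0.92, 0.91, 0.73, 0.58, 0.11
lx·mx for x ≥ 4: 1.16, 0.11 → sum = 1.27
V_4 = 1.27 / l_4 = 1.27 / 0.58 = 2.189655… → 2.19

2.19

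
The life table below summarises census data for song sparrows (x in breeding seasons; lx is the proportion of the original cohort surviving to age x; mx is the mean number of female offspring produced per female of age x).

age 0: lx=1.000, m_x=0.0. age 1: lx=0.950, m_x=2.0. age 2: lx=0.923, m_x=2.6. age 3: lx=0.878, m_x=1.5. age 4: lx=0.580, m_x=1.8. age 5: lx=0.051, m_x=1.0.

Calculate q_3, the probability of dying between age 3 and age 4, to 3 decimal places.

0.339

q_3 = (l_3 − l_4) / l_3 = (0.878 − 0.58) / 0.878
     = 0.298 / 0.878 = 0.339408… → 0.339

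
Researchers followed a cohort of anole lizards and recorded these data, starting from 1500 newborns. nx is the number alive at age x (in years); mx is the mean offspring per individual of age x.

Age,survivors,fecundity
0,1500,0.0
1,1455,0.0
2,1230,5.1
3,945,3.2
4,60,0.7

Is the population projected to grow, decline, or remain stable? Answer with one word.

growing

lx = nx/n0 = nx/1500: 1, 0.97, 0.82, 0.63, 0.04
R0 = Σ lx·mx = 0 + 0 + 4.182 + 2.016 + 0.028 = 6.226
R0 > 1, so the population is growing.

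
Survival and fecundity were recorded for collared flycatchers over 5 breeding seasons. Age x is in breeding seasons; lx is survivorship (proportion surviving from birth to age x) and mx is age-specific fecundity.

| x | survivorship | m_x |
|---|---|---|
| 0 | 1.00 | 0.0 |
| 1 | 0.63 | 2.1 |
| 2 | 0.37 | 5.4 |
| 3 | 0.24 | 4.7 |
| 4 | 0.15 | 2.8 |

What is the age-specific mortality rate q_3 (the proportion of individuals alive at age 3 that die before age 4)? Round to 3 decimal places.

0.375

q_3 = (l_3 − l_4) / l_3 = (0.24 − 0.15) / 0.24
     = 0.09 / 0.24 = 0.375 → 0.375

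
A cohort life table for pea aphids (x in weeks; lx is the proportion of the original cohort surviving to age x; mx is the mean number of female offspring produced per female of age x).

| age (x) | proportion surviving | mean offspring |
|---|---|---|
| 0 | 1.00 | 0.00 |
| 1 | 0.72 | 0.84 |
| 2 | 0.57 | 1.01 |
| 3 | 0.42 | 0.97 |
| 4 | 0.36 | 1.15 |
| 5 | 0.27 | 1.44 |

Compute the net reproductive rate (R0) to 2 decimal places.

2.39

lx·mx by age: 0, 0.6048, 0.5757, 0.4074, 0.414, 0.3888
R0 = Σ lx·mx = 2.3907 → 2.39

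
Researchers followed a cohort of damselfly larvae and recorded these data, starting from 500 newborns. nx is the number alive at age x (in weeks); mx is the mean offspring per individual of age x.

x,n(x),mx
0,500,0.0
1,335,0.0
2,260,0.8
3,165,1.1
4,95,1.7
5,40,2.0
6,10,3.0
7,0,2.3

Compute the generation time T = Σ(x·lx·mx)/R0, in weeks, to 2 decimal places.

3.31

lx = nx/n0 = nx/500: 1, 0.67, 0.52, 0.33, 0.19, 0.08, 0.02, 0
lx·mx: 0, 0, 0.416, 0.363, 0.323, 0.16, 0.06, 0 → R0 = 1.322
x·lx·mx: 0, 0, 0.832, 1.089, 1.292, 0.8, 0.36, 0 → Σ = 4.373
T = 4.373 / 1.322 = 3.307867… → 3.31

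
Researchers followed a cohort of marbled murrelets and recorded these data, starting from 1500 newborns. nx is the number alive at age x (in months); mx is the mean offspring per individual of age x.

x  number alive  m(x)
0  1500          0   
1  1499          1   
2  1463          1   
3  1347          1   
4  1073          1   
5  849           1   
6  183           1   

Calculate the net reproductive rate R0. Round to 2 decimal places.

lx = nx/n0 = nx/1500: 1, 0.99933…, 0.97533…, 0.898, 0.71533…, 0.566, 0.122
lx·mx by age: 0, 0.999333…, 0.975333…, 0.898, 0.715333…, 0.566, 0.122
R0 = Σ lx·mx = 4.276… → 4.28

4.28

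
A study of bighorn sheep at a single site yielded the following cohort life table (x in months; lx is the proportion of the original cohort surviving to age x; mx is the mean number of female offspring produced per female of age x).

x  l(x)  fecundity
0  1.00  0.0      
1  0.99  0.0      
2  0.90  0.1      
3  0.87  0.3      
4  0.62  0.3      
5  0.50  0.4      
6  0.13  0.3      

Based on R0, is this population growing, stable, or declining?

R0 = Σ lx·mx = 0 + 0 + 0.09 + 0.261 + 0.186 + 0.2 + 0.039 = 0.776
R0 < 1, so the population is declining.

declining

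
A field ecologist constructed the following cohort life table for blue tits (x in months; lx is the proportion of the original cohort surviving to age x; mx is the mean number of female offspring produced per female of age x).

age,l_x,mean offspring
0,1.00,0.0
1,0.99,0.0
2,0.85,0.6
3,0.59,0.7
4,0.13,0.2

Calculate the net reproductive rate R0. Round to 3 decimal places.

0.949

lx·mx by age: 0, 0, 0.51, 0.413, 0.026
R0 = Σ lx·mx = 0.949 → 0.949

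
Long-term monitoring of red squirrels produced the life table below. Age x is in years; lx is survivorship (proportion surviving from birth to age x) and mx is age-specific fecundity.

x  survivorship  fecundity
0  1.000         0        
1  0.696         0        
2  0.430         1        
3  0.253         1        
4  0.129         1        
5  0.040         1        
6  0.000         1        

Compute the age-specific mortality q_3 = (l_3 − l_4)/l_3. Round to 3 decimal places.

0.490

q_3 = (l_3 − l_4) / l_3 = (0.253 − 0.129) / 0.253
     = 0.124 / 0.253 = 0.490119… → 0.490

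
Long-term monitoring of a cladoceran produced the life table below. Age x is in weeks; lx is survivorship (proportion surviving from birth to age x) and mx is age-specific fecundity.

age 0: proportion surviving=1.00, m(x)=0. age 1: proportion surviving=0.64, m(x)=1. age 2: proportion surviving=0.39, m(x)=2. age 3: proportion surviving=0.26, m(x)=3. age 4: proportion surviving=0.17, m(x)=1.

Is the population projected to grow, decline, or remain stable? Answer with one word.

growing

R0 = Σ lx·mx = 0 + 0.64 + 0.78 + 0.78 + 0.17 = 2.37
R0 > 1, so the population is growing.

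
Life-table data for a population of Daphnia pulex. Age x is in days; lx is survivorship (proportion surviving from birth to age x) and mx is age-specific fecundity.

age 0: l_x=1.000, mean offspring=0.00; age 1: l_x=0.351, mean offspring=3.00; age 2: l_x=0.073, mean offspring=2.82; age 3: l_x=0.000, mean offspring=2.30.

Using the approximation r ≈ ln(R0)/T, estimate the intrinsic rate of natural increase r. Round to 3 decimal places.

0.198

R0 = Σ lx·mx = 0 + 1.053 + 0.20586 + 0 = 1.25886
Σ x·lx·mx = 1.46472; T = 1.46472/1.25886 = 1.16353…
r ≈ ln(R0)/T = ln(1.25886)/1.16353… = 0.19785… → 0.198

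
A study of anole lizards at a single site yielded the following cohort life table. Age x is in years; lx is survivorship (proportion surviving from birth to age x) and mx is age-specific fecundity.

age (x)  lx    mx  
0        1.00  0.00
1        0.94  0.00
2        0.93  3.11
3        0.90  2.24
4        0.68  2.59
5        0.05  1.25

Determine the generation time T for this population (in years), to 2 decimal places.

2.85

lx·mx: 0, 0, 2.8923, 2.016, 1.7612, 0.0625 → R0 = 6.732
x·lx·mx: 0, 0, 5.7846, 6.048, 7.0448, 0.3125 → Σ = 19.1899
T = 19.1899 / 6.732 = 2.85055… → 2.85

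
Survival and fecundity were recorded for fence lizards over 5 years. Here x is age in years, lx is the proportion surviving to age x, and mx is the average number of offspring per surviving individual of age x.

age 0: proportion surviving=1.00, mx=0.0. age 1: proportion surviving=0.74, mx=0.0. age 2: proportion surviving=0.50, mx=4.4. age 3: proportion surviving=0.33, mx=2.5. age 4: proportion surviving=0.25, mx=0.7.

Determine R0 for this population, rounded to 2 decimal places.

3.20

lx·mx by age: 0, 0, 2.2, 0.825, 0.175
R0 = Σ lx·mx = 3.2 → 3.20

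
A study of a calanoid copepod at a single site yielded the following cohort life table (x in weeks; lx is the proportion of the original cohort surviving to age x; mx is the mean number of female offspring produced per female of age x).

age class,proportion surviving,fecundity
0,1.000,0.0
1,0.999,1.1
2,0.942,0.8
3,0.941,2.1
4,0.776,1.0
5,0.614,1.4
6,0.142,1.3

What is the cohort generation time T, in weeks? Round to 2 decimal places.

lx·mx: 0, 1.0989, 0.7536, 1.9761, 0.776, 0.8596, 0.1846 → R0 = 5.6488
x·lx·mx: 0, 1.0989, 1.5072, 5.9283, 3.104, 4.298, 1.1076 → Σ = 17.044
T = 17.044 / 5.6488 = 3.017278… → 3.02

3.02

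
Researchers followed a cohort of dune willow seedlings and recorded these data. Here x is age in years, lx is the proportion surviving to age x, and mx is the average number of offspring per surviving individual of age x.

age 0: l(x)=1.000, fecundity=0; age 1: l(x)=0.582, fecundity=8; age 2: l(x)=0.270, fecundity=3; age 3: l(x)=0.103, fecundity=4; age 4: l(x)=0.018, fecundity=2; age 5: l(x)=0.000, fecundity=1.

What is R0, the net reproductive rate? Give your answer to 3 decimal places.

5.914

lx·mx by age: 0, 4.656, 0.81, 0.412, 0.036, 0
R0 = Σ lx·mx = 5.914 → 5.914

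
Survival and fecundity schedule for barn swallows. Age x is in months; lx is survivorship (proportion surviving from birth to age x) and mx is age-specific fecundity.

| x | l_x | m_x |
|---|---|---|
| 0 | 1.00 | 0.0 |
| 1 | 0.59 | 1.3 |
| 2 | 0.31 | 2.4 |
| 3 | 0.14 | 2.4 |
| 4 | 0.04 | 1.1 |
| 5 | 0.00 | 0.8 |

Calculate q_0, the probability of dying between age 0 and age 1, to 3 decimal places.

q_0 = (l_0 − l_1) / l_0 = (1 − 0.59) / 1
     = 0.41 / 1 = 0.41 → 0.410

0.410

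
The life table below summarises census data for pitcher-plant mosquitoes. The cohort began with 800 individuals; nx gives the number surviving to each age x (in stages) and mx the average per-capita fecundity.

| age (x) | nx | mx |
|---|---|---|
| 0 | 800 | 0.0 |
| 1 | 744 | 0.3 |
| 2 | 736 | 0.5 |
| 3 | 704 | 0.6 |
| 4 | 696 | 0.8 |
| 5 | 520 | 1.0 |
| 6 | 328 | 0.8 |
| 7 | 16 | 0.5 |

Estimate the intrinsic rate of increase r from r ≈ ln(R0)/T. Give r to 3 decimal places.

0.294

lx = nx/n0 = nx/800: 1, 0.93, 0.92, 0.88, 0.87, 0.65, 0.41, 0.02
R0 = Σ lx·mx = 0 + 0.279 + 0.46 + 0.528 + 0.696 + 0.65 + 0.328 + 0.01 = 2.951
Σ x·lx·mx = 10.855; T = 10.855/2.951 = 3.67841…
r ≈ ln(R0)/T = ln(2.951)/3.67841… = 0.29419… → 0.294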